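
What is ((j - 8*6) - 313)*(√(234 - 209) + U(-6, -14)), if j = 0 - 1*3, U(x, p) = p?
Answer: 3276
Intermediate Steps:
j = -3 (j = 0 - 3 = -3)
((j - 8*6) - 313)*(√(234 - 209) + U(-6, -14)) = ((-3 - 8*6) - 313)*(√(234 - 209) - 14) = ((-3 - 48) - 313)*(√25 - 14) = (-51 - 313)*(5 - 14) = -364*(-9) = 3276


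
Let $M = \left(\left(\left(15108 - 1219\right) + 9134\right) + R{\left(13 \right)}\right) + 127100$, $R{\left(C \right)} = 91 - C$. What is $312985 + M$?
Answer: $463186$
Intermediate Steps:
$M = 150201$ ($M = \left(\left(\left(15108 - 1219\right) + 9134\right) + \left(91 - 13\right)\right) + 127100 = \left(\left(13889 + 9134\right) + \left(91 - 13\right)\right) + 127100 = \left(23023 + 78\right) + 127100 = 23101 + 127100 = 150201$)
$312985 + M = 312985 + 150201 = 463186$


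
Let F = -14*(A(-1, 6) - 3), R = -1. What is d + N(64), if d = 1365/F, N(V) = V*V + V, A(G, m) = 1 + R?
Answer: 8385/2 ≈ 4192.5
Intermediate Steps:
A(G, m) = 0 (A(G, m) = 1 - 1 = 0)
F = 42 (F = -14*(0 - 3) = -14*(-3) = 42)
N(V) = V + V**2 (N(V) = V**2 + V = V + V**2)
d = 65/2 (d = 1365/42 = 1365*(1/42) = 65/2 ≈ 32.500)
d + N(64) = 65/2 + 64*(1 + 64) = 65/2 + 64*65 = 65/2 + 4160 = 8385/2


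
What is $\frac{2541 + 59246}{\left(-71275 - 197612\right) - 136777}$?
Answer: $- \frac{61787}{405664} \approx -0.15231$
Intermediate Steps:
$\frac{2541 + 59246}{\left(-71275 - 197612\right) - 136777} = \frac{61787}{\left(-71275 - 197612\right) - 136777} = \frac{61787}{-268887 - 136777} = \frac{61787}{-405664} = 61787 \left(- \frac{1}{405664}\right) = - \frac{61787}{405664}$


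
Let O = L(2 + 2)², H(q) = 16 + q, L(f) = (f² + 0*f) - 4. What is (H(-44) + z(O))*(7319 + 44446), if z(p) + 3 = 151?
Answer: 6211800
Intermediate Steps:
L(f) = -4 + f² (L(f) = (f² + 0) - 4 = f² - 4 = -4 + f²)
O = 144 (O = (-4 + (2 + 2)²)² = (-4 + 4²)² = (-4 + 16)² = 12² = 144)
z(p) = 148 (z(p) = -3 + 151 = 148)
(H(-44) + z(O))*(7319 + 44446) = ((16 - 44) + 148)*(7319 + 44446) = (-28 + 148)*51765 = 120*51765 = 6211800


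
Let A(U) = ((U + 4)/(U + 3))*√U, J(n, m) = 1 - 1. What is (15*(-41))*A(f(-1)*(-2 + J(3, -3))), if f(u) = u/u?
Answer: -1230*I*√2 ≈ -1739.5*I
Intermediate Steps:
f(u) = 1
J(n, m) = 0
A(U) = √U*(4 + U)/(3 + U) (A(U) = ((4 + U)/(3 + U))*√U = √U*(4 + U)/(3 + U))
(15*(-41))*A(f(-1)*(-2 + J(3, -3))) = (15*(-41))*(√(1*(-2 + 0))*(4 + 1*(-2 + 0))/(3 + 1*(-2 + 0))) = -615*√(1*(-2))*(4 + 1*(-2))/(3 + 1*(-2)) = -615*√(-2)*(4 - 2)/(3 - 2) = -615*I*√2*2/1 = -615*I*√2*2 = -1230*I*√2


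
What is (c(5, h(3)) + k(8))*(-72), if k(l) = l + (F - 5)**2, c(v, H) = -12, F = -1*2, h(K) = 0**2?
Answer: -3240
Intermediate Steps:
h(K) = 0
F = -2
k(l) = 49 + l (k(l) = l + (-2 - 5)**2 = l + (-7)**2 = l + 49 = 49 + l)
(c(5, h(3)) + k(8))*(-72) = (-12 + (49 + 8))*(-72) = (-12 + 57)*(-72) = 45*(-72) = -3240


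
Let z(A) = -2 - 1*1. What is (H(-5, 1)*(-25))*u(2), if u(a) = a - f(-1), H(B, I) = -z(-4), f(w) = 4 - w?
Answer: 225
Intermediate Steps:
z(A) = -3 (z(A) = -2 - 1 = -3)
H(B, I) = 3 (H(B, I) = -1*(-3) = 3)
u(a) = -5 + a (u(a) = a - (4 - 1*(-1)) = a - (4 + 1) = a - 1*5 = a - 5 = -5 + a)
(H(-5, 1)*(-25))*u(2) = (3*(-25))*(-5 + 2) = -75*(-3) = 225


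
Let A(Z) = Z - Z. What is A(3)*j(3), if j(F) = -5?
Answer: 0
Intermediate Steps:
A(Z) = 0
A(3)*j(3) = 0*(-5) = 0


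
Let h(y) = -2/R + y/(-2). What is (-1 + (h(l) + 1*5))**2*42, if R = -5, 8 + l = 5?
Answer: 73101/50 ≈ 1462.0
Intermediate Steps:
l = -3 (l = -8 + 5 = -3)
h(y) = 2/5 - y/2 (h(y) = -2/(-5) + y/(-2) = -2*(-1/5) + y*(-1/2) = 2/5 - y/2)
(-1 + (h(l) + 1*5))**2*42 = (-1 + ((2/5 - 1/2*(-3)) + 1*5))**2*42 = (-1 + ((2/5 + 3/2) + 5))**2*42 = (-1 + (19/10 + 5))**2*42 = (-1 + 69/10)**2*42 = (59/10)**2*42 = (3481/100)*42 = 73101/50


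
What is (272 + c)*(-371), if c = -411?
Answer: 51569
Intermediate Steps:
(272 + c)*(-371) = (272 - 411)*(-371) = -139*(-371) = 51569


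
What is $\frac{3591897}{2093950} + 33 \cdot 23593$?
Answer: $\frac{1630288149447}{2093950} \approx 7.7857 \cdot 10^{5}$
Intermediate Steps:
$\frac{3591897}{2093950} + 33 \cdot 23593 = 3591897 \cdot \frac{1}{2093950} + 778569 = \frac{3591897}{2093950} + 778569 = \frac{1630288149447}{2093950}$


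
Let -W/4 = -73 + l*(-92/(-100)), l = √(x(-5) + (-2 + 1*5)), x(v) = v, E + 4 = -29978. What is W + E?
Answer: -29690 - 92*I*√2/25 ≈ -29690.0 - 5.2043*I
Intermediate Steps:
E = -29982 (E = -4 - 29978 = -29982)
l = I*√2 (l = √(-5 + (-2 + 1*5)) = √(-5 + (-2 + 5)) = √(-5 + 3) = √(-2) = I*√2 ≈ 1.4142*I)
W = 292 - 92*I*√2/25 (W = -4*(-73 + (I*√2)*(-92/(-100))) = -4*(-73 + (I*√2)*(-92*(-1/100))) = -4*(-73 + (I*√2)*(23/25)) = -4*(-73 + 23*I*√2/25) = 292 - 92*I*√2/25 ≈ 292.0 - 5.2043*I)
W + E = (292 - 92*I*√2/25) - 29982 = -29690 - 92*I*√2/25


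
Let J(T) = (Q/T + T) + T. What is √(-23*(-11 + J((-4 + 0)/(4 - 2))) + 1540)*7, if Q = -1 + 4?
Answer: 7*√7678/2 ≈ 306.68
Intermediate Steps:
Q = 3
J(T) = 2*T + 3/T (J(T) = (3/T + T) + T = (T + 3/T) + T = 2*T + 3/T)
√(-23*(-11 + J((-4 + 0)/(4 - 2))) + 1540)*7 = √(-23*(-11 + (2*((-4 + 0)/(4 - 2)) + 3/(((-4 + 0)/(4 - 2))))) + 1540)*7 = √(-23*(-11 + (2*(-4/2) + 3/((-4/2)))) + 1540)*7 = √(-23*(-11 + (2*(-4*½) + 3/((-4*½)))) + 1540)*7 = √(-23*(-11 + (2*(-2) + 3/(-2))) + 1540)*7 = √(-23*(-11 + (-4 + 3*(-½))) + 1540)*7 = √(-23*(-11 + (-4 - 3/2)) + 1540)*7 = √(-23*(-11 - 11/2) + 1540)*7 = √(-23*(-33/2) + 1540)*7 = √(759/2 + 1540)*7 = √(3839/2)*7 = (√7678/2)*7 = 7*√7678/2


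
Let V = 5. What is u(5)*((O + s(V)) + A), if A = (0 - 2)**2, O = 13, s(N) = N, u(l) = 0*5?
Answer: 0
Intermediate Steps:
u(l) = 0
A = 4 (A = (-2)**2 = 4)
u(5)*((O + s(V)) + A) = 0*((13 + 5) + 4) = 0*(18 + 4) = 0*22 = 0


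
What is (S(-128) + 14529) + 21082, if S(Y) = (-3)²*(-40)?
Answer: 35251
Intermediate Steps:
S(Y) = -360 (S(Y) = 9*(-40) = -360)
(S(-128) + 14529) + 21082 = (-360 + 14529) + 21082 = 14169 + 21082 = 35251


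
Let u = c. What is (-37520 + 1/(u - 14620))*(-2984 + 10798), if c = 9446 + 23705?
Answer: -5432942291866/18531 ≈ -2.9318e+8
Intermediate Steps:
c = 33151
u = 33151
(-37520 + 1/(u - 14620))*(-2984 + 10798) = (-37520 + 1/(33151 - 14620))*(-2984 + 10798) = (-37520 + 1/18531)*7814 = -695283119/18531*7814 = -5432942291866/18531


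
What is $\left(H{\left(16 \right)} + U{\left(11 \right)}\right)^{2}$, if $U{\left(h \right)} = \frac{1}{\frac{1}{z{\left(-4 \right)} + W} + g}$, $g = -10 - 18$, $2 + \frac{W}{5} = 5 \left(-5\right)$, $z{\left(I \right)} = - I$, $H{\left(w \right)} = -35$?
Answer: $\frac{16524074116}{13461561} \approx 1227.5$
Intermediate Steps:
$W = -135$ ($W = -10 + 5 \cdot 5 \left(-5\right) = -10 + 5 \left(-25\right) = -10 - 125 = -135$)
$g = -28$
$U{\left(h \right)} = - \frac{131}{3669}$ ($U{\left(h \right)} = \frac{1}{\frac{1}{\left(-1\right) \left(-4\right) - 135} - 28} = \frac{1}{\frac{1}{4 - 135} - 28} = \frac{1}{\frac{1}{-131} - 28} = \frac{1}{- \frac{1}{131} - 28} = \frac{1}{- \frac{3669}{131}} = - \frac{131}{3669}$)
$\left(H{\left(16 \right)} + U{\left(11 \right)}\right)^{2} = \left(-35 - \frac{131}{3669}\right)^{2} = \left(- \frac{128546}{3669}\right)^{2} = \frac{16524074116}{13461561}$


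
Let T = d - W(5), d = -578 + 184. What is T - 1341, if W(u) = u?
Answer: -1740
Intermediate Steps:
d = -394
T = -399 (T = -394 - 1*5 = -394 - 5 = -399)
T - 1341 = -399 - 1341 = -1740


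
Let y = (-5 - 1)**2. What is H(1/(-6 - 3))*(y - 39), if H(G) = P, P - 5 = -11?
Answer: 18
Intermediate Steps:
y = 36 (y = (-6)**2 = 36)
P = -6 (P = 5 - 11 = -6)
H(G) = -6
H(1/(-6 - 3))*(y - 39) = -6*(36 - 39) = -6*(-3) = 18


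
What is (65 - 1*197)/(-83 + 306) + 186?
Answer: 41346/223 ≈ 185.41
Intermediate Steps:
(65 - 1*197)/(-83 + 306) + 186 = (65 - 197)/223 + 186 = (1/223)*(-132) + 186 = -132/223 + 186 = 41346/223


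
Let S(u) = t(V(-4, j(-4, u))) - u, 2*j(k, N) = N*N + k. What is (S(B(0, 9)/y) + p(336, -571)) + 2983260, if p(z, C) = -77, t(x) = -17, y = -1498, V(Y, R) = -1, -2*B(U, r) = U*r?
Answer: 2983166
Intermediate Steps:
j(k, N) = k/2 + N**2/2 (j(k, N) = (N*N + k)/2 = (N**2 + k)/2 = (k + N**2)/2 = k/2 + N**2/2)
B(U, r) = -U*r/2
S(u) = -17 - u
(S(B(0, 9)/y) + p(336, -571)) + 2983260 = ((-17 - (-1/2*0*9)/(-1498)) - 77) + 2983260 = ((-17 - 0*(-1)/1498) - 77) + 2983260 = ((-17 - 1*0) - 77) + 2983260 = ((-17 + 0) - 77) + 2983260 = (-17 - 77) + 2983260 = -94 + 2983260 = 2983166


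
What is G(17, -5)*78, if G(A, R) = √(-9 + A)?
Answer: 156*√2 ≈ 220.62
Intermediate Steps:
G(17, -5)*78 = √(-9 + 17)*78 = √8*78 = (2*√2)*78 = 156*√2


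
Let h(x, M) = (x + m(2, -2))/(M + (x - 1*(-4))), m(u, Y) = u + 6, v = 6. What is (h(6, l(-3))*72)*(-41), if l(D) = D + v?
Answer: -41328/13 ≈ -3179.1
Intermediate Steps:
m(u, Y) = 6 + u
l(D) = 6 + D (l(D) = D + 6 = 6 + D)
h(x, M) = (8 + x)/(4 + M + x) (h(x, M) = (x + (6 + 2))/(M + (x - 1*(-4))) = (x + 8)/(M + (x + 4)) = (8 + x)/(M + (4 + x)) = (8 + x)/(4 + M + x))
(h(6, l(-3))*72)*(-41) = (((8 + 6)/(4 + (6 - 3) + 6))*72)*(-41) = ((14/(4 + 3 + 6))*72)*(-41) = ((14/13)*72)*(-41) = (1008/13)*(-41) = -41328/13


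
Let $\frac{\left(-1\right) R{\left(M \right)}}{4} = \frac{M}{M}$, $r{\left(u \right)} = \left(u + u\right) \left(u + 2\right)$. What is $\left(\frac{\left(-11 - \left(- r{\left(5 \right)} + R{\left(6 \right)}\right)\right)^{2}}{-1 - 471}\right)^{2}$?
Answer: $\frac{15752961}{222784} \approx 70.71$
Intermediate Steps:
$r{\left(u \right)} = 2 u \left(2 + u\right)$
$R{\left(M \right)} = -4$ ($R{\left(M \right)} = - 4 \frac{M}{M} = \left(-4\right) 1 = -4$)
$\left(\frac{\left(-11 - \left(- r{\left(5 \right)} + R{\left(6 \right)}\right)\right)^{2}}{-1 - 471}\right)^{2} = \left(\frac{\left(-11 - \left(-4 - 10 \left(2 + 5\right)\right)\right)^{2}}{-1 - 471}\right)^{2} = \left(\frac{\left(-11 + \left(2 \cdot 5 \cdot 7 + 4\right)\right)^{2}}{-472}\right)^{2} = \left(\left(-11 + \left(70 + 4\right)\right)^{2} \left(- \frac{1}{472}\right)\right)^{2} = \left(\left(-11 + 74\right)^{2} \left(- \frac{1}{472}\right)\right)^{2} = \left(63^{2} \left(- \frac{1}{472}\right)\right)^{2} = \left(3969 \left(- \frac{1}{472}\right)\right)^{2} = \left(- \frac{3969}{472}\right)^{2} = \frac{15752961}{222784}$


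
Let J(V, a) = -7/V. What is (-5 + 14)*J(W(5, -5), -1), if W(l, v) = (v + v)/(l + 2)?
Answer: 441/10 ≈ 44.100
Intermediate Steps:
W(l, v) = 2*v/(2 + l) (W(l, v) = (2*v)/(2 + l) = 2*v/(2 + l))
(-5 + 14)*J(W(5, -5), -1) = (-5 + 14)*(-7/(2*(-5)/(2 + 5))) = 9*(-7/(2*(-5)/7)) = 9*(-7/(2*(-5)*(⅐))) = 9*(-7/(-10/7)) = 9*(-7*(-7/10)) = 9*(49/10) = 441/10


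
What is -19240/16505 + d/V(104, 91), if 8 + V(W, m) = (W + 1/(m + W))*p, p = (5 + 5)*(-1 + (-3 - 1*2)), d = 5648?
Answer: -138734492/67033407 ≈ -2.0696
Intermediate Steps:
p = -60 (p = 10*(-1 + (-3 - 2)) = 10*(-1 - 5) = 10*(-6) = -60)
V(W, m) = -8 - 60*W - 60/(W + m) (V(W, m) = -8 + (W + 1/(m + W))*(-60) = -8 + (W + 1/(W + m))*(-60) = -8 + (-60*W - 60/(W + m)) = -8 - 60*W - 60/(W + m))
-19240/16505 + d/V(104, 91) = -19240/16505 + 5648/((4*(-15 - 15*104² - 2*104 - 2*91 - 15*104*91)/(104 + 91))) = -19240*1/16505 + 5648/((4*(-15 - 15*10816 - 208 - 182 - 141960)/195)) = -3848/3301 + 5648/((4*(1/195)*(-15 - 162240 - 208 - 182 - 141960))) = -3848/3301 + 5648/((4*(1/195)*(-304605))) = -3848/3301 + 5648/(-81228/13) = -3848/3301 + 5648*(-13/81228) = -3848/3301 - 18356/20307 = -138734492/67033407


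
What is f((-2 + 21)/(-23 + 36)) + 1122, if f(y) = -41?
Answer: 1081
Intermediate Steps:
f((-2 + 21)/(-23 + 36)) + 1122 = -41 + 1122 = 1081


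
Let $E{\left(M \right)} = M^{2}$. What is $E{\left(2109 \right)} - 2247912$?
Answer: $2199969$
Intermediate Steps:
$E{\left(2109 \right)} - 2247912 = 2109^{2} - 2247912 = 4447881 - 2247912 = 2199969$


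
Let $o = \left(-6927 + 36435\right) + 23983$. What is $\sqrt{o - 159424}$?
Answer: $i \sqrt{105933} \approx 325.47 i$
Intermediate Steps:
$o = 53491$ ($o = 29508 + 23983 = 53491$)
$\sqrt{o - 159424} = \sqrt{53491 - 159424} = \sqrt{-105933} = i \sqrt{105933}$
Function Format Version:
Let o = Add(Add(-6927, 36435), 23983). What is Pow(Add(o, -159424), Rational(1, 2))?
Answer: Mul(I, Pow(105933, Rational(1, 2))) ≈ Mul(325.47, I)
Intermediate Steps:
o = 53491 (o = Add(29508, 23983) = 53491)
Pow(Add(o, -159424), Rational(1, 2)) = Pow(Add(53491, -159424), Rational(1, 2)) = Pow(-105933, Rational(1, 2)) = Mul(I, Pow(105933, Rational(1, 2)))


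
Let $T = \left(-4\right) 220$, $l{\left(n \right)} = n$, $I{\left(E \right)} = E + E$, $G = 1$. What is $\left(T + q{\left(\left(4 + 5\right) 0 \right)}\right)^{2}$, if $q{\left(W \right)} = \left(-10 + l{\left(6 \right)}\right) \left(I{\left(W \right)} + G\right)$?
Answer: $781456$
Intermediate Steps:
$I{\left(E \right)} = 2 E$
$T = -880$
$q{\left(W \right)} = -4 - 8 W$ ($q{\left(W \right)} = \left(-10 + 6\right) \left(2 W + 1\right) = - 4 \left(1 + 2 W\right) = -4 - 8 W$)
$\left(T + q{\left(\left(4 + 5\right) 0 \right)}\right)^{2} = \left(-880 - \left(4 + 8 \left(4 + 5\right) 0\right)\right)^{2} = \left(-880 - \left(4 + 8 \cdot 9 \cdot 0\right)\right)^{2} = \left(-880 - 4\right)^{2} = \left(-884\right)^{2} = 781456$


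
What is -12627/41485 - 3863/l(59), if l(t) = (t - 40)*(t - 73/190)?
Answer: -1743192449/462018445 ≈ -3.7730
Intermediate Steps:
l(t) = (-40 + t)*(-73/190 + t) (l(t) = (-40 + t)*(t - 73*1/190) = (-40 + t)*(t - 73/190) = (-40 + t)*(-73/190 + t))
-12627/41485 - 3863/l(59) = -12627/41485 - 3863/(292/19 + 59**2 - 7673/190*59) = -12627*1/41485 - 3863/(292/19 + 3481 - 452707/190) = -12627/41485 - 3863/11137/10 = -12627/41485 - 3863*10/11137 = -12627/41485 - 38630/11137 = -1743192449/462018445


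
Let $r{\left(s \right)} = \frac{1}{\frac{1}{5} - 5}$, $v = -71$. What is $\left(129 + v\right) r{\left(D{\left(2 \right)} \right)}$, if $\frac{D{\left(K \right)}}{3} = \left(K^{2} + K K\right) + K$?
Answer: $- \frac{145}{12} \approx -12.083$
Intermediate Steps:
$D{\left(K \right)} = 3 K + 6 K^{2}$ ($D{\left(K \right)} = 3 \left(\left(K^{2} + K K\right) + K\right) = 3 \left(\left(K^{2} + K^{2}\right) + K\right) = 3 \left(2 K^{2} + K\right) = 3 \left(K + 2 K^{2}\right) = 3 K + 6 K^{2}$)
$r{\left(s \right)} = - \frac{5}{24}$ ($r{\left(s \right)} = \frac{1}{\frac{1}{5} - 5} = \frac{1}{- \frac{24}{5}} = - \frac{5}{24}$)
$\left(129 + v\right) r{\left(D{\left(2 \right)} \right)} = \left(129 - 71\right) \left(- \frac{5}{24}\right) = 58 \left(- \frac{5}{24}\right) = - \frac{145}{12}$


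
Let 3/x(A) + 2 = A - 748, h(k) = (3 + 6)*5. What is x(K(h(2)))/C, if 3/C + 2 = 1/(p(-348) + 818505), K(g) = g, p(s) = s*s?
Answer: 1879217/662424345 ≈ 0.0028369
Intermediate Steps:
p(s) = s²
h(k) = 45 (h(k) = 9*5 = 45)
x(A) = 3/(-750 + A) (x(A) = 3/(-2 + (A - 748)) = 3/(-2 + (-748 + A)) = 3/(-750 + A))
C = -2818827/1879217 (C = 3/(-2 + 1/((-348)² + 818505)) = 3/(-2 + 1/(121104 + 818505)) = 3/(-2 + 1/939609) = 3/(-1879217/939609) = 3*(-939609/1879217) = -2818827/1879217 ≈ -1.5000)
x(K(h(2)))/C = (3/(-750 + 45))/(-2818827/1879217) = (3/(-705))*(-1879217/2818827) = (3*(-1/705))*(-1879217/2818827) = -1/235*(-1879217/2818827) = 1879217/662424345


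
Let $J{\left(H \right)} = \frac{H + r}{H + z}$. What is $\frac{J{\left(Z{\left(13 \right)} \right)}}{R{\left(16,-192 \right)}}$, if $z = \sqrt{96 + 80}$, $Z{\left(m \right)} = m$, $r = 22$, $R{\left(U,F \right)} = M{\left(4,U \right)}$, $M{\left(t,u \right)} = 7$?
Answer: $- \frac{65}{7} + \frac{20 \sqrt{11}}{7} \approx 0.19036$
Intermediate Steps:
$R{\left(U,F \right)} = 7$
$z = 4 \sqrt{11}$ ($z = \sqrt{176} = 4 \sqrt{11} \approx 13.266$)
$J{\left(H \right)} = \frac{22 + H}{H + 4 \sqrt{11}}$ ($J{\left(H \right)} = \frac{H + 22}{H + 4 \sqrt{11}} = \frac{22 + H}{H + 4 \sqrt{11}}$)
$\frac{J{\left(Z{\left(13 \right)} \right)}}{R{\left(16,-192 \right)}} = \frac{\frac{1}{13 + 4 \sqrt{11}} \left(22 + 13\right)}{7} = \frac{1}{13 + 4 \sqrt{11}} \cdot 35 \cdot \frac{1}{7} = \frac{35}{13 + 4 \sqrt{11}} \cdot \frac{1}{7} = \frac{5}{13 + 4 \sqrt{11}}$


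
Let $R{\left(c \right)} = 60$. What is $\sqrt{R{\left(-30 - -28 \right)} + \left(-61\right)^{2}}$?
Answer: $\sqrt{3781} \approx 61.49$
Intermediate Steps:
$\sqrt{R{\left(-30 - -28 \right)} + \left(-61\right)^{2}} = \sqrt{60 + \left(-61\right)^{2}} = \sqrt{60 + 3721} = \sqrt{3781}$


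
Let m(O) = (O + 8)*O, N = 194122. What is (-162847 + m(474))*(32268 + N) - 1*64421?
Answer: 14855873769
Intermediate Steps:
m(O) = O*(8 + O) (m(O) = (8 + O)*O = O*(8 + O))
(-162847 + m(474))*(32268 + N) - 1*64421 = (-162847 + 474*(8 + 474))*(32268 + 194122) - 1*64421 = (-162847 + 474*482)*226390 - 64421 = (-162847 + 228468)*226390 - 64421 = 65621*226390 - 64421 = 14855938190 - 64421 = 14855873769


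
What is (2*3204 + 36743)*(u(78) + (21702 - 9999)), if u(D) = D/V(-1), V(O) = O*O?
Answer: 508361931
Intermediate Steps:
V(O) = O²
u(D) = D (u(D) = D/((-1)²) = D/1 = D*1 = D)
(2*3204 + 36743)*(u(78) + (21702 - 9999)) = (2*3204 + 36743)*(78 + (21702 - 9999)) = (6408 + 36743)*(78 + 11703) = 43151*11781 = 508361931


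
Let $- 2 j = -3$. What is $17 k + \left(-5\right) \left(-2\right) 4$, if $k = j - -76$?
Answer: $\frac{2715}{2} \approx 1357.5$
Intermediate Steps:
$j = \frac{3}{2}$ ($j = \left(- \frac{1}{2}\right) \left(-3\right) = \frac{3}{2} \approx 1.5$)
$k = \frac{155}{2}$ ($k = \frac{3}{2} - -76 = \frac{3}{2} + 76 = \frac{155}{2} \approx 77.5$)
$17 k + \left(-5\right) \left(-2\right) 4 = 17 \cdot \frac{155}{2} + \left(-5\right) \left(-2\right) 4 = \frac{2635}{2} + 10 \cdot 4 = \frac{2635}{2} + 40 = \frac{2715}{2}$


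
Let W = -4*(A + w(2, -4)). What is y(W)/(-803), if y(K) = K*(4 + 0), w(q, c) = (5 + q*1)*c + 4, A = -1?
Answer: -400/803 ≈ -0.49813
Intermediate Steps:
w(q, c) = 4 + c*(5 + q) (w(q, c) = (5 + q)*c + 4 = c*(5 + q) + 4 = 4 + c*(5 + q))
W = 100 (W = -4*(-1 + (4 + 5*(-4) - 4*2)) = -4*(-1 + (4 - 20 - 8)) = -4*(-1 - 24) = -4*(-25) = 100)
y(K) = 4*K (y(K) = K*4 = 4*K)
y(W)/(-803) = (4*100)/(-803) = 400*(-1/803) = -400/803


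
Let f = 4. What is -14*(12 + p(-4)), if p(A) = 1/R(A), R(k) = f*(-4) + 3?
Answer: -2170/13 ≈ -166.92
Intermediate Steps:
R(k) = -13 (R(k) = 4*(-4) + 3 = -16 + 3 = -13)
p(A) = -1/13 (p(A) = 1/(-13) = -1/13)
-14*(12 + p(-4)) = -14*(12 - 1/13) = -14*155/13 = -2170/13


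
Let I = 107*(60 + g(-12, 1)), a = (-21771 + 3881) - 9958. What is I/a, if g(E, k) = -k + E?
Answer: -5029/27848 ≈ -0.18059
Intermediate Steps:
a = -27848 (a = -17890 - 9958 = -27848)
g(E, k) = E - k
I = 5029 (I = 107*(60 + (-12 - 1*1)) = 107*(60 + (-12 - 1)) = 107*(60 - 13) = 107*47 = 5029)
I/a = 5029/(-27848) = 5029*(-1/27848) = -5029/27848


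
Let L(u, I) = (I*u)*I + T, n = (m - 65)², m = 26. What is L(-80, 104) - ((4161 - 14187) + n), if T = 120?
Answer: -856655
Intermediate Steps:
n = 1521 (n = (26 - 65)² = (-39)² = 1521)
L(u, I) = 120 + u*I² (L(u, I) = (I*u)*I + 120 = u*I² + 120 = 120 + u*I²)
L(-80, 104) - ((4161 - 14187) + n) = (120 - 80*104²) - ((4161 - 14187) + 1521) = (120 - 80*10816) - (-10026 + 1521) = (120 - 865280) - 1*(-8505) = -865160 + 8505 = -856655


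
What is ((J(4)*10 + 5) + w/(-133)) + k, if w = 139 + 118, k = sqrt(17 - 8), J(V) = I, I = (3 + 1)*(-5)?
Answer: -25793/133 ≈ -193.93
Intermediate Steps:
I = -20 (I = 4*(-5) = -20)
J(V) = -20
k = 3 (k = sqrt(9) = 3)
w = 257
((J(4)*10 + 5) + w/(-133)) + k = ((-20*10 + 5) + 257/(-133)) + 3 = ((-200 + 5) + 257*(-1/133)) + 3 = (-195 - 257/133) + 3 = -26192/133 + 3 = -25793/133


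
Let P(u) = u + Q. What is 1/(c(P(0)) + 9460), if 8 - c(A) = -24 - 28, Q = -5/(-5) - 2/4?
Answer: 1/9520 ≈ 0.00010504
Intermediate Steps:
Q = ½ (Q = -5*(-⅕) - 2*¼ = 1 - ½ = ½ ≈ 0.50000)
P(u) = ½ + u (P(u) = u + ½ = ½ + u)
c(A) = 60 (c(A) = 8 - (-24 - 28) = 8 - 1*(-52) = 8 + 52 = 60)
1/(c(P(0)) + 9460) = 1/(60 + 9460) = 1/9520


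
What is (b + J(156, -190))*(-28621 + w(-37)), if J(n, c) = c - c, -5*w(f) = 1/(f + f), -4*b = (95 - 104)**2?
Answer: 857771289/1480 ≈ 5.7958e+5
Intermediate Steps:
b = -81/4 (b = -(95 - 104)**2/4 = -1/4*(-9)**2 = -1/4*81 = -81/4 ≈ -20.250)
w(f) = -1/(10*f) (w(f) = -1/(5*(f + f)) = -1/(2*f)/5 = -1/(10*f))
J(n, c) = 0
(b + J(156, -190))*(-28621 + w(-37)) = (-81/4 + 0)*(-28621 - 1/10/(-37)) = -81*(-28621 - 1/10*(-1/37))/4 = -81*(-28621 + 1/370)/4 = -81/4*(-10589769/370) = 857771289/1480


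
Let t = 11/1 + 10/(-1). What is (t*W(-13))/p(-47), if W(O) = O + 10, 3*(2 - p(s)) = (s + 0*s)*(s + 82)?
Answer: -9/1651 ≈ -0.0054512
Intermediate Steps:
t = 1 (t = 11*1 + 10*(-1) = 11 - 10 = 1)
p(s) = 2 - s*(82 + s)/3 (p(s) = 2 - (s + 0*s)*(s + 82)/3 = 2 - (s + 0)*(82 + s)/3 = 2 - s*(82 + s)/3)
W(O) = 10 + O
(t*W(-13))/p(-47) = (1*(10 - 13))/(2 - 82/3*(-47) - ⅓*(-47)²) = (1*(-3))/(2 + 3854/3 - ⅓*2209) = -3/(2 + 3854/3 - 2209/3) = -3/1651/3 = -3*3/1651 = -9/1651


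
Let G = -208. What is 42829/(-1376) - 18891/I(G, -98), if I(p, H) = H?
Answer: 10898387/67424 ≈ 161.64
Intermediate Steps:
42829/(-1376) - 18891/I(G, -98) = 42829/(-1376) - 18891/(-98) = 42829*(-1/1376) - 18891*(-1/98) = -42829/1376 + 18891/98 = 10898387/67424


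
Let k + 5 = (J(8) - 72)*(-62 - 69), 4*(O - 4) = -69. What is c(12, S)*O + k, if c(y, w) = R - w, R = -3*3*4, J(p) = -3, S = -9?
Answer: 40711/4 ≈ 10178.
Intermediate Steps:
O = -53/4 (O = 4 + (¼)*(-69) = 4 - 69/4 = -53/4 ≈ -13.250)
R = -36 (R = -9*4 = -36)
c(y, w) = -36 - w
k = 9820 (k = -5 + (-3 - 72)*(-62 - 69) = -5 - 75*(-131) = -5 + 9825 = 9820)
c(12, S)*O + k = (-36 - 1*(-9))*(-53/4) + 9820 = (-36 + 9)*(-53/4) + 9820 = -27*(-53/4) + 9820 = 1431/4 + 9820 = 40711/4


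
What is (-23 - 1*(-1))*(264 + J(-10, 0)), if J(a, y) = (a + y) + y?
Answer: -5588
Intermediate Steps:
J(a, y) = a + 2*y
(-23 - 1*(-1))*(264 + J(-10, 0)) = (-23 - 1*(-1))*(264 + (-10 + 2*0)) = (-23 + 1)*(264 + (-10 + 0)) = -22*(264 - 10) = -22*254 = -5588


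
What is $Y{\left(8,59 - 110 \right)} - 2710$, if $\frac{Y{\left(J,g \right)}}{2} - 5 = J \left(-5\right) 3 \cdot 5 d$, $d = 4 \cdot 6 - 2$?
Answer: $-29100$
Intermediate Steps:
$d = 22$ ($d = 24 - 2 = 22$)
$Y{\left(J,g \right)} = 10 - 3300 J$ ($Y{\left(J,g \right)} = 10 + 2 J \left(-5\right) 3 \cdot 5 \cdot 22 = 10 + 2 J \left(\left(-15\right) 5\right) 22 = 10 + 2 J \left(-75\right) 22 = 10 + 2 - 75 J 22 = 10 + 2 \left(- 1650 J\right) = 10 - 3300 J$)
$Y{\left(8,59 - 110 \right)} - 2710 = \left(10 - 26400\right) - 2710 = -26390 - 2710 = -29100$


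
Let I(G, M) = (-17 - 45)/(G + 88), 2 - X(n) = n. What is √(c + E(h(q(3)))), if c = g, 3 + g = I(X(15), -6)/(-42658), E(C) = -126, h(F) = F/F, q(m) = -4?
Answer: 2*I*√3301058040357/319935 ≈ 11.358*I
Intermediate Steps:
X(n) = 2 - n
I(G, M) = -62/(88 + G)
h(F) = 1
g = -4798994/1599675 (g = -3 - 62/(88 + (2 - 1*15))/(-42658) = -3 - 62/(88 + (2 - 15))*(-1/42658) = -3 - 62/(88 - 13)*(-1/42658) = -3 - 62/75*(-1/42658) = -3 + 31/1599675 = -4798994/1599675 ≈ -3.0000)
c = -4798994/1599675 ≈ -3.0000
√(c + E(h(q(3)))) = √(-4798994/1599675 - 126) = √(-206358044/1599675) = 2*I*√3301058040357/319935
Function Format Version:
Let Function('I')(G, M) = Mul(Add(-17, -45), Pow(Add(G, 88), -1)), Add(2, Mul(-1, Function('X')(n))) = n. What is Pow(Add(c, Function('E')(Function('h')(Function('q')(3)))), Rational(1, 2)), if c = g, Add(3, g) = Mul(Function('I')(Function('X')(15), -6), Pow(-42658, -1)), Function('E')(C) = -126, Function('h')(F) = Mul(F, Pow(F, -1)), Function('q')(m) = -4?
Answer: Mul(Rational(2, 319935), I, Pow(3301058040357, Rational(1, 2))) ≈ Mul(11.358, I)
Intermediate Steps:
Function('X')(n) = Add(2, Mul(-1, n))
Function('I')(G, M) = Mul(-62, Pow(Add(88, G), -1))
Function('h')(F) = 1
g = Rational(-4798994, 1599675) (g = Add(-3, Mul(Mul(-62, Pow(Add(88, Add(2, Mul(-1, 15))), -1)), Pow(-42658, -1))) = Add(-3, Mul(Mul(-62, Pow(Add(88, Add(2, -15)), -1)), Rational(-1, 42658))) = Add(-3, Mul(Mul(-62, Pow(Add(88, -13), -1)), Rational(-1, 42658))) = Add(-3, Mul(Mul(-62, Pow(75, -1)), Rational(-1, 42658))) = Add(-3, Mul(Mul(-62, Rational(1, 75)), Rational(-1, 42658))) = Add(-3, Mul(Rational(-62, 75), Rational(-1, 42658))) = Add(-3, Rational(31, 1599675)) = Rational(-4798994, 1599675) ≈ -3.0000)
c = Rational(-4798994, 1599675) ≈ -3.0000
Pow(Add(c, Function('E')(Function('h')(Function('q')(3)))), Rational(1, 2)) = Pow(Add(Rational(-4798994, 1599675), -126), Rational(1, 2)) = Pow(Rational(-206358044, 1599675), Rational(1, 2)) = Mul(Rational(2, 319935), I, Pow(3301058040357, Rational(1, 2)))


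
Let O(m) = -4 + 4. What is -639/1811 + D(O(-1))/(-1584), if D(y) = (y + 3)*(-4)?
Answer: -82537/239052 ≈ -0.34527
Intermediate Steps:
O(m) = 0
D(y) = -12 - 4*y (D(y) = (3 + y)*(-4) = -12 - 4*y)
-639/1811 + D(O(-1))/(-1584) = -639/1811 + (-12 - 4*0)/(-1584) = -639*1/1811 + (-12 + 0)*(-1/1584) = -639/1811 - 12*(-1/1584) = -639/1811 + 1/132 = -82537/239052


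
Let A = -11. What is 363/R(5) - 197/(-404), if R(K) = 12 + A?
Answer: 146849/404 ≈ 363.49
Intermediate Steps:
R(K) = 1 (R(K) = 12 - 11 = 1)
363/R(5) - 197/(-404) = 363/1 - 197/(-404) = 363*1 - 197*(-1/404) = 363 + 197/404 = 146849/404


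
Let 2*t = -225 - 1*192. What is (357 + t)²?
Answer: 88209/4 ≈ 22052.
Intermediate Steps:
t = -417/2 (t = (-225 - 1*192)/2 = (-225 - 192)/2 = (½)*(-417) = -417/2 ≈ -208.50)
(357 + t)² = (357 - 417/2)² = (297/2)² = 88209/4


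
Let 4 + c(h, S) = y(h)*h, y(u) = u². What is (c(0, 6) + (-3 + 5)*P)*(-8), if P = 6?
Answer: -64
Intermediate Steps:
c(h, S) = -4 + h³ (c(h, S) = -4 + h²*h = -4 + h³)
(c(0, 6) + (-3 + 5)*P)*(-8) = ((-4 + 0³) + (-3 + 5)*6)*(-8) = ((-4 + 0) + 2*6)*(-8) = (-4 + 12)*(-8) = 8*(-8) = -64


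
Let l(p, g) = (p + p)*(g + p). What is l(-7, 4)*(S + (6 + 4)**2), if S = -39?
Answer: 2562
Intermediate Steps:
l(p, g) = 2*p*(g + p) (l(p, g) = (2*p)*(g + p) = 2*p*(g + p))
l(-7, 4)*(S + (6 + 4)**2) = (2*(-7)*(4 - 7))*(-39 + (6 + 4)**2) = (2*(-7)*(-3))*(-39 + 10**2) = 42*(-39 + 100) = 42*61 = 2562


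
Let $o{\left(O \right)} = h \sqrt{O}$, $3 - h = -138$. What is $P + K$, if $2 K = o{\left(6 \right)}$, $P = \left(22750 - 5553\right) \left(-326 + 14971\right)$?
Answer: $251850065 + \frac{141 \sqrt{6}}{2} \approx 2.5185 \cdot 10^{8}$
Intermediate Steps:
$h = 141$ ($h = 3 - -138 = 3 + 138 = 141$)
$o{\left(O \right)} = 141 \sqrt{O}$
$P = 251850065$ ($P = 17197 \cdot 14645 = 251850065$)
$K = \frac{141 \sqrt{6}}{2} \approx 172.69$
$P + K = 251850065 + \frac{141 \sqrt{6}}{2}$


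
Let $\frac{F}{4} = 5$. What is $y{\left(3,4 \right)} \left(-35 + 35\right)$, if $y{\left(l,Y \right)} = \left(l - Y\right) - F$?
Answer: $0$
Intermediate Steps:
$F = 20$ ($F = 4 \cdot 5 = 20$)
$y{\left(l,Y \right)} = -20 + l - Y$ ($y{\left(l,Y \right)} = \left(l - Y\right) - 20 = -20 + l - Y$)
$y{\left(3,4 \right)} \left(-35 + 35\right) = \left(-20 + 3 - 4\right) \left(-35 + 35\right) = \left(-20 + 3 - 4\right) 0 = \left(-21\right) 0 = 0$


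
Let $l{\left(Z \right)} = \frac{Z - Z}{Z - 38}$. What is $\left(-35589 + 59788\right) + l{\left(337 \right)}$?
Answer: $24199$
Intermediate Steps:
$l{\left(Z \right)} = 0$ ($l{\left(Z \right)} = \frac{0}{-38 + Z} = 0$)
$\left(-35589 + 59788\right) + l{\left(337 \right)} = \left(-35589 + 59788\right) + 0 = 24199 + 0 = 24199$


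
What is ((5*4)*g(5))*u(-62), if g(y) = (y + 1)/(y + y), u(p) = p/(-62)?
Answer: 12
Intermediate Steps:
u(p) = -p/62 (u(p) = p*(-1/62) = -p/62)
g(y) = (1 + y)/(2*y) (g(y) = (1 + y)/((2*y)) = (1 + y)*(1/(2*y)) = (1 + y)/(2*y))
((5*4)*g(5))*u(-62) = ((5*4)*((½)*(1 + 5)/5))*(-1/62*(-62)) = (20*((½)*(⅕)*6))*1 = (20*(⅗))*1 = 12*1 = 12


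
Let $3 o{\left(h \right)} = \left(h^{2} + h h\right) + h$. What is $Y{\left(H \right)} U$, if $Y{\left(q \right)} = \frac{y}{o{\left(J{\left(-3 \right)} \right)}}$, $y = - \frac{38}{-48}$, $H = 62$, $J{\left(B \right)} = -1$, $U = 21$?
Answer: $\frac{399}{8} \approx 49.875$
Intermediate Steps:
$o{\left(h \right)} = \frac{h}{3} + \frac{2 h^{2}}{3}$ ($o{\left(h \right)} = \frac{\left(h^{2} + h h\right) + h}{3} = \frac{\left(h^{2} + h^{2}\right) + h}{3} = \frac{2 h^{2} + h}{3} = \frac{h + 2 h^{2}}{3} = \frac{h}{3} + \frac{2 h^{2}}{3}$)
$y = \frac{19}{24}$ ($y = \left(-38\right) \left(- \frac{1}{48}\right) = \frac{19}{24} \approx 0.79167$)
$Y{\left(q \right)} = \frac{19}{8}$ ($Y{\left(q \right)} = \frac{19}{24 \cdot \frac{1}{3} \left(-1\right) \left(1 + 2 \left(-1\right)\right)} = \frac{19}{24 \cdot \frac{1}{3} \left(-1\right) \left(1 - 2\right)} = \frac{19}{24 \cdot \frac{1}{3} \left(-1\right) \left(-1\right)} = \frac{19 \frac{1}{\frac{1}{3}}}{24} = \frac{19}{24} \cdot 3 = \frac{19}{8}$)
$Y{\left(H \right)} U = \frac{19}{8} \cdot 21 = \frac{399}{8}$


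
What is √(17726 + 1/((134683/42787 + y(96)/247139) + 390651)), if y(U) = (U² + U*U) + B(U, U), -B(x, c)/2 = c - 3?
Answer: 5*√12099349569615968228082625801741038/4130909152375382 ≈ 133.14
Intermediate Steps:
B(x, c) = 6 - 2*c (B(x, c) = -2*(c - 3) = -2*(-3 + c) = 6 - 2*c)
y(U) = 6 - 2*U + 2*U² (y(U) = (U² + U*U) + (6 - 2*U) = (U² + U²) + (6 - 2*U) = 2*U² + (6 - 2*U) = 6 - 2*U + 2*U²)
√(17726 + 1/((134683/42787 + y(96)/247139) + 390651)) = √(17726 + 1/((134683/42787 + (6 - 2*96 + 2*96²)/247139) + 390651)) = √(17726 + 1/((134683*(1/42787) + (6 - 192 + 2*9216)*(1/247139)) + 390651)) = √(17726 + 1/((134683/42787 + (6 - 192 + 18432)*(1/247139)) + 390651)) = √(17726 + 1/((134683/42787 + 18246*(1/247139)) + 390651)) = √(17726 + 1/((134683/42787 + 18246/247139) + 390651)) = √(17726 + 1/(34066113539/10574336393 + 390651)) = √(17726 + 1/(4130909152375382/10574336393)) = √(17726 + 10574336393/4130909152375382) = √(73224495645580357725/4130909152375382) = 5*√12099349569615968228082625801741038/4130909152375382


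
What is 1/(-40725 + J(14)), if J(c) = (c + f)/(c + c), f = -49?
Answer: -4/162905 ≈ -2.4554e-5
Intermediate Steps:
J(c) = (-49 + c)/(2*c) (J(c) = (c - 49)/(c + c) = (-49 + c)/((2*c)) = (-49 + c)*(1/(2*c)) = (-49 + c)/(2*c))
1/(-40725 + J(14)) = 1/(-40725 + (½)*(-49 + 14)/14) = 1/(-40725 + (½)*(1/14)*(-35)) = 1/(-40725 - 5/4) = 1/(-162905/4) = -4/162905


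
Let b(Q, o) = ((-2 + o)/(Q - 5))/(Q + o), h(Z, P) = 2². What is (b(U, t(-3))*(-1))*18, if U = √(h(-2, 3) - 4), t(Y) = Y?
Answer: 6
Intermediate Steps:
h(Z, P) = 4
U = 0 (U = √(4 - 4) = √0 = 0)
b(Q, o) = (-2 + o)/((-5 + Q)*(Q + o)) (b(Q, o) = ((-2 + o)/(-5 + Q))/(Q + o) = (-2 + o)/((-5 + Q)*(Q + o)))
(b(U, t(-3))*(-1))*18 = (((-2 - 3)/(0² - 5*0 - 5*(-3) + 0*(-3)))*(-1))*18 = ((-5/(0 + 0 + 15 + 0))*(-1))*18 = ((-5/15)*(-1))*18 = (((1/15)*(-5))*(-1))*18 = -⅓*(-1)*18 = (⅓)*18 = 6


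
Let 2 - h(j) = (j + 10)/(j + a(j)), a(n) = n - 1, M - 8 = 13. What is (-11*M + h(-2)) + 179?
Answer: -242/5 ≈ -48.400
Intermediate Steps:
M = 21 (M = 8 + 13 = 21)
a(n) = -1 + n
h(j) = 2 - (10 + j)/(-1 + 2*j) (h(j) = 2 - (j + 10)/(j + (-1 + j)) = 2 - (10 + j)/(-1 + 2*j))
(-11*M + h(-2)) + 179 = (-11*21 + 3*(-4 - 2)/(-1 + 2*(-2))) + 179 = (-231 + 3*(-6)/(-1 - 4)) + 179 = (-231 + 3*(-6)/(-5)) + 179 = (-231 + 3*(-⅕)*(-6)) + 179 = (-231 + 18/5) + 179 = -1137/5 + 179 = -242/5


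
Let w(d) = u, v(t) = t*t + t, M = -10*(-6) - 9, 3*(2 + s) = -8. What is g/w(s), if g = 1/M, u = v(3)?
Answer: 1/612 ≈ 0.0016340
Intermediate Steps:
s = -14/3 (s = -2 + (1/3)*(-8) = -2 - 8/3 = -14/3 ≈ -4.6667)
M = 51 (M = 60 - 9 = 51)
v(t) = t + t**2 (v(t) = t**2 + t = t + t**2)
u = 12 (u = 3*(1 + 3) = 3*4 = 12)
w(d) = 12
g = 1/51 ≈ 0.019608
g/w(s) = (1/51)/12 = (1/51)*(1/12) = 1/612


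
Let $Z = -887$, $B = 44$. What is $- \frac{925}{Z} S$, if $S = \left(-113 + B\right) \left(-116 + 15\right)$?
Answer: $\frac{6446325}{887} \approx 7267.6$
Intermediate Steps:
$S = 6969$ ($S = \left(-113 + 44\right) \left(-116 + 15\right) = \left(-69\right) \left(-101\right) = 6969$)
$- \frac{925}{Z} S = - \frac{925}{-887} \cdot 6969 = \left(-925\right) \left(- \frac{1}{887}\right) 6969 = \frac{925}{887} \cdot 6969 = \frac{6446325}{887}$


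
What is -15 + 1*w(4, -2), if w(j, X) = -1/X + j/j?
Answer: -27/2 ≈ -13.500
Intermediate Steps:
w(j, X) = 1 - 1/X (w(j, X) = -1/X + 1 = 1 - 1/X)
-15 + 1*w(4, -2) = -15 + 1*((-1 - 2)/(-2)) = -15 + 1*(-1/2*(-3)) = -15 + 1*(3/2) = -15 + 3/2 = -27/2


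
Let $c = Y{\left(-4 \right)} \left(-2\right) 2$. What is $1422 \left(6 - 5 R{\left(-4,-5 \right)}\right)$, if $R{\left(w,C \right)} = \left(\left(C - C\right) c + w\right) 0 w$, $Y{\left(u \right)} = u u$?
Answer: $8532$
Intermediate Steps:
$Y{\left(u \right)} = u^{2}$
$c = -64$ ($c = \left(-4\right)^{2} \left(-2\right) 2 = 16 \left(-2\right) 2 = \left(-32\right) 2 = -64$)
$R{\left(w,C \right)} = 0$ ($R{\left(w,C \right)} = \left(\left(C - C\right) \left(-64\right) + w\right) 0 w = \left(0 \left(-64\right) + w\right) 0 w = \left(0 + w\right) 0 w = w 0 w = 0 w = 0$)
$1422 \left(6 - 5 R{\left(-4,-5 \right)}\right) = 1422 \left(6 - 0\right) = 1422 \left(6 + 0\right) = 1422 \cdot 6 = 8532$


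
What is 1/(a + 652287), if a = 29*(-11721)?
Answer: 1/312378 ≈ 3.2013e-6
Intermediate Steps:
a = -339909
1/(a + 652287) = 1/(-339909 + 652287) = 1/312378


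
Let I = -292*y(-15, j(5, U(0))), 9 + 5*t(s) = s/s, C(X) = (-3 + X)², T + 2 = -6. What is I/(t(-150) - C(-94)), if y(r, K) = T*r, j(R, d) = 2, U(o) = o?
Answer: 175200/47053 ≈ 3.7235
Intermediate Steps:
T = -8 (T = -2 - 6 = -8)
y(r, K) = -8*r
t(s) = -8/5 (t(s) = -9/5 + (s/s)/5 = -9/5 + (⅕)*1 = -9/5 + ⅕ = -8/5)
I = -35040 (I = -(-2336)*(-15) = -292*120 = -35040)
I/(t(-150) - C(-94)) = -35040/(-8/5 - (-3 - 94)²) = -35040/(-8/5 - 1*(-97)²) = -35040/(-8/5 - 1*9409) = -35040/(-8/5 - 9409) = -35040/(-47053/5) = -35040*(-5/47053) = 175200/47053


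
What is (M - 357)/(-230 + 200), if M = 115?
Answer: 121/15 ≈ 8.0667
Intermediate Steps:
(M - 357)/(-230 + 200) = (115 - 357)/(-230 + 200) = -242/(-30) = -242*(-1/30) = 121/15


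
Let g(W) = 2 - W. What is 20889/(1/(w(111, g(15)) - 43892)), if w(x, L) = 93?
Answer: -914917311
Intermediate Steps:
20889/(1/(w(111, g(15)) - 43892)) = 20889/(1/(93 - 43892)) = 20889/(1/(-43799)) = 20889/(-1/43799) = 20889*(-43799) = -914917311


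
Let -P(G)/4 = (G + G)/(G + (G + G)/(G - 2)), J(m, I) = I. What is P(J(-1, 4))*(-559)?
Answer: 2236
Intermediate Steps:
P(G) = -8*G/(G + 2*G/(-2 + G)) (P(G) = -4*(G + G)/(G + (G + G)/(G - 2)) = -4*2*G/(G + (2*G)/(-2 + G)) = -4*2*G/(G + 2*G/(-2 + G)) = -8*G/(G + 2*G/(-2 + G)))
P(J(-1, 4))*(-559) = (-8 + 16/4)*(-559) = (-8 + 16*(¼))*(-559) = (-8 + 4)*(-559) = -4*(-559) = 2236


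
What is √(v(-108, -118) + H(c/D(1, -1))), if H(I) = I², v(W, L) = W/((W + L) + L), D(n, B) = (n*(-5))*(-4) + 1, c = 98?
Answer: √1470514/258 ≈ 4.7002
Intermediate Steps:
D(n, B) = 1 + 20*n (D(n, B) = -5*n*(-4) + 1 = 20*n + 1 = 1 + 20*n)
v(W, L) = W/(W + 2*L) (v(W, L) = W/((L + W) + L) = W/(W + 2*L))
√(v(-108, -118) + H(c/D(1, -1))) = √(-108/(-108 + 2*(-118)) + (98/(1 + 20*1))²) = √(-108/(-108 - 236) + (98/(1 + 20))²) = √(-108/(-344) + (98/21)²) = √(-108*(-1/344) + (98*(1/21))²) = √(27/86 + (14/3)²) = √(27/86 + 196/9) = √(17099/774) = √1470514/258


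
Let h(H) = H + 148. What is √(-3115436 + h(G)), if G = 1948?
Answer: 2*I*√778335 ≈ 1764.5*I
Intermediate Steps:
h(H) = 148 + H
√(-3115436 + h(G)) = √(-3115436 + (148 + 1948)) = √(-3115436 + 2096) = √(-3113340) = 2*I*√778335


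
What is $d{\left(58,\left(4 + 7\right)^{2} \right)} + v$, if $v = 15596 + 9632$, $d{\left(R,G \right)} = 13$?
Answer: $25241$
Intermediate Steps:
$v = 25228$
$d{\left(58,\left(4 + 7\right)^{2} \right)} + v = 13 + 25228 = 25241$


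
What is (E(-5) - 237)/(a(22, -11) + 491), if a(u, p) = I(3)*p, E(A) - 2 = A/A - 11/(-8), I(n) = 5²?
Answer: -1861/1728 ≈ -1.0770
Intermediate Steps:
I(n) = 25
E(A) = 35/8 (E(A) = 2 + (A/A - 11/(-8)) = 2 + (1 - 11*(-⅛)) = 2 + (1 + 11/8) = 2 + 19/8 = 35/8)
a(u, p) = 25*p
(E(-5) - 237)/(a(22, -11) + 491) = (35/8 - 237)/(25*(-11) + 491) = -1861/(8*(-275 + 491)) = -1861/8/216 = -1861/8*1/216 = -1861/1728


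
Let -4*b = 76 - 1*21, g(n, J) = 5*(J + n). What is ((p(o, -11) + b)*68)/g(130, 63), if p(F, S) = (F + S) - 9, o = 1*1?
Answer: -2227/965 ≈ -2.3078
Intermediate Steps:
g(n, J) = 5*J + 5*n
o = 1
b = -55/4 (b = -(76 - 1*21)/4 = -(76 - 21)/4 = -¼*55 = -55/4 ≈ -13.750)
p(F, S) = -9 + F + S
((p(o, -11) + b)*68)/g(130, 63) = (((-9 + 1 - 11) - 55/4)*68)/(5*63 + 5*130) = ((-19 - 55/4)*68)/(315 + 650) = -131/4*68/965 = -2227*1/965 = -2227/965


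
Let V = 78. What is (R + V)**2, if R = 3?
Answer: 6561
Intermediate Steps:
(R + V)**2 = (3 + 78)**2 = 81**2 = 6561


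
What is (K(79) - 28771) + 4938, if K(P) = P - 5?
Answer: -23759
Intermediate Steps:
K(P) = -5 + P
(K(79) - 28771) + 4938 = ((-5 + 79) - 28771) + 4938 = (74 - 28771) + 4938 = -28697 + 4938 = -23759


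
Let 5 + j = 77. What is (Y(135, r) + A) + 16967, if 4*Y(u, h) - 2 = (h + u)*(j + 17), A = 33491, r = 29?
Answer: 108215/2 ≈ 54108.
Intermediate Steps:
j = 72 (j = -5 + 77 = 72)
Y(u, h) = 1/2 + 89*h/4 + 89*u/4 (Y(u, h) = 1/2 + ((h + u)*(72 + 17))/4 = 1/2 + ((h + u)*89)/4 = 1/2 + (89*h + 89*u)/4 = 1/2 + (89*h/4 + 89*u/4) = 1/2 + 89*h/4 + 89*u/4)
(Y(135, r) + A) + 16967 = ((1/2 + (89/4)*29 + (89/4)*135) + 33491) + 16967 = ((1/2 + 2581/4 + 12015/4) + 33491) + 16967 = (7299/2 + 33491) + 16967 = 74281/2 + 16967 = 108215/2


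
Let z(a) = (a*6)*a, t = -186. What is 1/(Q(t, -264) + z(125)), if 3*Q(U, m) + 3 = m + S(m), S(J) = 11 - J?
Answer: 3/281258 ≈ 1.0666e-5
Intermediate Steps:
z(a) = 6*a**2 (z(a) = (6*a)*a = 6*a**2)
Q(U, m) = 8/3 (Q(U, m) = -1 + (m + (11 - m))/3 = -1 + (1/3)*11 = -1 + 11/3 = 8/3)
1/(Q(t, -264) + z(125)) = 1/(8/3 + 6*125**2) = 1/(8/3 + 6*15625) = 1/(8/3 + 93750) = 1/(281258/3) = 3/281258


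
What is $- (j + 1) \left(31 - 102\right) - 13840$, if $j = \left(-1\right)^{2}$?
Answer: $-13698$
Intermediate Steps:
$j = 1$
$- (j + 1) \left(31 - 102\right) - 13840 = - (1 + 1) \left(31 - 102\right) - 13840 = \left(-1\right) 2 \left(-71\right) - 13840 = \left(-2\right) \left(-71\right) - 13840 = 142 - 13840 = -13698$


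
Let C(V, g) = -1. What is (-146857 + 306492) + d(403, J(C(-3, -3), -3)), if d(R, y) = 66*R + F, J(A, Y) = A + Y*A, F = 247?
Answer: 186480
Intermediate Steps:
J(A, Y) = A + A*Y
d(R, y) = 247 + 66*R (d(R, y) = 66*R + 247 = 247 + 66*R)
(-146857 + 306492) + d(403, J(C(-3, -3), -3)) = (-146857 + 306492) + (247 + 66*403) = 159635 + (247 + 26598) = 159635 + 26845 = 186480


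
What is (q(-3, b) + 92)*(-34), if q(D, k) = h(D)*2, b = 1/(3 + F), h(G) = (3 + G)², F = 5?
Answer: -3128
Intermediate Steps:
b = ⅛ (b = 1/(3 + 5) = 1/8 = ⅛ ≈ 0.12500)
q(D, k) = 2*(3 + D)² (q(D, k) = (3 + D)²*2 = 2*(3 + D)²)
(q(-3, b) + 92)*(-34) = (2*(3 - 3)² + 92)*(-34) = (2*0² + 92)*(-34) = (2*0 + 92)*(-34) = (0 + 92)*(-34) = 92*(-34) = -3128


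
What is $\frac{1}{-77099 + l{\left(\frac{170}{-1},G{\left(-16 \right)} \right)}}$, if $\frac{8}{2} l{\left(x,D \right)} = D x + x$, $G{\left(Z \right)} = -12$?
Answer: $- \frac{2}{153263} \approx -1.3049 \cdot 10^{-5}$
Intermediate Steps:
$l{\left(x,D \right)} = \frac{x}{4} + \frac{D x}{4}$ ($l{\left(x,D \right)} = \frac{D x + x}{4} = \frac{x + D x}{4} = \frac{x}{4} + \frac{D x}{4}$)
$\frac{1}{-77099 + l{\left(\frac{170}{-1},G{\left(-16 \right)} \right)}} = \frac{1}{-77099 + \frac{\frac{170}{-1} \left(1 - 12\right)}{4}} = \frac{1}{-77099 + \frac{1}{4} \cdot 170 \left(-1\right) \left(-11\right)} = \frac{1}{-77099 + \frac{1}{4} \left(-170\right) \left(-11\right)} = \frac{1}{-77099 + \frac{935}{2}} = \frac{1}{- \frac{153263}{2}} = - \frac{2}{153263}$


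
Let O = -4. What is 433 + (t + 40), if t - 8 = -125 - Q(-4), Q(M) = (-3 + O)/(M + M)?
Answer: 2841/8 ≈ 355.13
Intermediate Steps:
Q(M) = -7/(2*M) (Q(M) = (-3 - 4)/(M + M) = -7*1/(2*M) = -7/(2*M))
t = -943/8 (t = 8 + (-125 - (-7)/(2*(-4))) = 8 + (-125 - (-7)*(-1)/(2*4)) = 8 + (-125 - 1*7/8) = 8 + (-125 - 7/8) = 8 - 1007/8 = -943/8 ≈ -117.88)
433 + (t + 40) = 433 + (-943/8 + 40) = 433 - 623/8 = 2841/8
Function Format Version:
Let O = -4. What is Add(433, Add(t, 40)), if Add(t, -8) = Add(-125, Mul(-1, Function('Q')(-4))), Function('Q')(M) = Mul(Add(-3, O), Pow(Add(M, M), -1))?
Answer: Rational(2841, 8) ≈ 355.13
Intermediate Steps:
Function('Q')(M) = Mul(Rational(-7, 2), Pow(M, -1)) (Function('Q')(M) = Mul(Add(-3, -4), Pow(Add(M, M), -1)) = Mul(-7, Pow(Mul(2, M), -1)) = Mul(-7, Mul(Rational(1, 2), Pow(M, -1))) = Mul(Rational(-7, 2), Pow(M, -1)))
t = Rational(-943, 8) (t = Add(8, Add(-125, Mul(-1, Mul(Rational(-7, 2), Pow(-4, -1))))) = Add(8, Add(-125, Mul(-1, Mul(Rational(-7, 2), Rational(-1, 4))))) = Add(8, Add(-125, Mul(-1, Rational(7, 8)))) = Add(8, Add(-125, Rational(-7, 8))) = Add(8, Rational(-1007, 8)) = Rational(-943, 8) ≈ -117.88)
Add(433, Add(t, 40)) = Add(433, Add(Rational(-943, 8), 40)) = Add(433, Rational(-623, 8)) = Rational(2841, 8)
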